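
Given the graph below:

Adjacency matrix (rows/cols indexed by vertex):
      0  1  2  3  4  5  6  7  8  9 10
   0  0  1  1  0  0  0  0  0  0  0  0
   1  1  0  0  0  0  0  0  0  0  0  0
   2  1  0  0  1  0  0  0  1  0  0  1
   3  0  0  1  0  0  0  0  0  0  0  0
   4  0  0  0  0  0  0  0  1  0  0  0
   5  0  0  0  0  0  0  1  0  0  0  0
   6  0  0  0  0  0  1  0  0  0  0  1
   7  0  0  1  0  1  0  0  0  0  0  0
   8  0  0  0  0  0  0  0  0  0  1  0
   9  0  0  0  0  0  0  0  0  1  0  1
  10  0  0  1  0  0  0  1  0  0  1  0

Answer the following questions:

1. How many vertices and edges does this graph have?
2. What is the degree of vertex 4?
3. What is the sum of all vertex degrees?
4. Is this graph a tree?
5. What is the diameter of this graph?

Count: 11 vertices, 10 edges.
Vertex 4 has neighbors [7], degree = 1.
Handshaking lemma: 2 * 10 = 20.
A graph is a tree iff it is connected and has exactly n-1 edges. This graph is connected (all 11 vertices in one component) and has 11-1 = 10 edges. It is a tree.
Diameter (longest shortest path) = 5.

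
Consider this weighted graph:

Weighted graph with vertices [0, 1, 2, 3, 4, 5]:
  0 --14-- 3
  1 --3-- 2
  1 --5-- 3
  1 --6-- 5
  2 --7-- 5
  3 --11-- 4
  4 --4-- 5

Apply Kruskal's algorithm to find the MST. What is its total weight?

Applying Kruskal's algorithm (sort edges by weight, add if no cycle):
  Add (1,2) w=3
  Add (4,5) w=4
  Add (1,3) w=5
  Add (1,5) w=6
  Skip (2,5) w=7 (creates cycle)
  Skip (3,4) w=11 (creates cycle)
  Add (0,3) w=14
MST weight = 32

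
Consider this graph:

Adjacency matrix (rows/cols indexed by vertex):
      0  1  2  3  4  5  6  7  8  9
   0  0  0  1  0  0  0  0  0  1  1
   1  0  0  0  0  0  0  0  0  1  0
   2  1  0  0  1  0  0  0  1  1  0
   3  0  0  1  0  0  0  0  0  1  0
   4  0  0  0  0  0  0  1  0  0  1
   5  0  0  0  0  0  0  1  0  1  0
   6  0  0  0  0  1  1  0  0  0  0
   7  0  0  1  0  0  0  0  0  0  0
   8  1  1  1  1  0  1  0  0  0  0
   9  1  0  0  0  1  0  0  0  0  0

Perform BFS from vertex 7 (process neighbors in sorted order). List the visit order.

BFS from vertex 7 (neighbors processed in ascending order):
Visit order: 7, 2, 0, 3, 8, 9, 1, 5, 4, 6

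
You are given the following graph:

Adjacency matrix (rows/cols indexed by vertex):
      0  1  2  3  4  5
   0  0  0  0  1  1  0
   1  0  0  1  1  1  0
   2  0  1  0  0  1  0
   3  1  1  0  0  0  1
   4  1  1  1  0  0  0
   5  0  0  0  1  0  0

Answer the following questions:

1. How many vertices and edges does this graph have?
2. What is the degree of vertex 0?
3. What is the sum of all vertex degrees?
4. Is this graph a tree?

Count: 6 vertices, 7 edges.
Vertex 0 has neighbors [3, 4], degree = 2.
Handshaking lemma: 2 * 7 = 14.
A tree on 6 vertices has 5 edges. This graph has 7 edges (2 extra). Not a tree.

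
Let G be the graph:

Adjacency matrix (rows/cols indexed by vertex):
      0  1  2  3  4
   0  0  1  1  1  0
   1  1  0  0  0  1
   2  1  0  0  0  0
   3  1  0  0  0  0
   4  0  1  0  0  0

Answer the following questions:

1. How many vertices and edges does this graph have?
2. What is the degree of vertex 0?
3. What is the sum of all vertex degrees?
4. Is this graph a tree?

Count: 5 vertices, 4 edges.
Vertex 0 has neighbors [1, 2, 3], degree = 3.
Handshaking lemma: 2 * 4 = 8.
A graph is a tree iff it is connected and has exactly n-1 edges. This graph is connected (all 5 vertices in one component) and has 5-1 = 4 edges. It is a tree.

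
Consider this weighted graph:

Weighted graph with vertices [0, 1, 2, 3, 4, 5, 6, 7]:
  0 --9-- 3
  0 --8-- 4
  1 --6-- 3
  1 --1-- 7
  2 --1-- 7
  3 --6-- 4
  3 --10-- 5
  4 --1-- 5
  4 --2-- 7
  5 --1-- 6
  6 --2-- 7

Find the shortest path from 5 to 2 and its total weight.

Using Dijkstra's algorithm from vertex 5:
Shortest path: 5 -> 6 -> 7 -> 2
Total weight: 1 + 2 + 1 = 4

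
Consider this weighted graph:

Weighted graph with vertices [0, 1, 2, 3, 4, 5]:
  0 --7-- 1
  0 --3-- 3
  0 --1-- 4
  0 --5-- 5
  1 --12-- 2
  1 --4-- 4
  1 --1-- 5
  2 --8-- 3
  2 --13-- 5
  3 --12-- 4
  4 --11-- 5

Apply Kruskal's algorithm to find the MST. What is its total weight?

Applying Kruskal's algorithm (sort edges by weight, add if no cycle):
  Add (0,4) w=1
  Add (1,5) w=1
  Add (0,3) w=3
  Add (1,4) w=4
  Skip (0,5) w=5 (creates cycle)
  Skip (0,1) w=7 (creates cycle)
  Add (2,3) w=8
  Skip (4,5) w=11 (creates cycle)
  Skip (1,2) w=12 (creates cycle)
  Skip (3,4) w=12 (creates cycle)
  Skip (2,5) w=13 (creates cycle)
MST weight = 17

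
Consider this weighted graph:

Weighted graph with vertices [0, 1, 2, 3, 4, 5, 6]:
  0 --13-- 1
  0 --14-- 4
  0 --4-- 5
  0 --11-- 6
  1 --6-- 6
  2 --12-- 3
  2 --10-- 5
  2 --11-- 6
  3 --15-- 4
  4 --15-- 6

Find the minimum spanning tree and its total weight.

Applying Kruskal's algorithm (sort edges by weight, add if no cycle):
  Add (0,5) w=4
  Add (1,6) w=6
  Add (2,5) w=10
  Add (0,6) w=11
  Skip (2,6) w=11 (creates cycle)
  Add (2,3) w=12
  Skip (0,1) w=13 (creates cycle)
  Add (0,4) w=14
  Skip (3,4) w=15 (creates cycle)
  Skip (4,6) w=15 (creates cycle)
MST weight = 57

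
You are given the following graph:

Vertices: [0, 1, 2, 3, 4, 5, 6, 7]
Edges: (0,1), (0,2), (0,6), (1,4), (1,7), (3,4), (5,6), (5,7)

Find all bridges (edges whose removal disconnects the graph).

A bridge is an edge whose removal increases the number of connected components.
Bridges found: (0,2), (1,4), (3,4)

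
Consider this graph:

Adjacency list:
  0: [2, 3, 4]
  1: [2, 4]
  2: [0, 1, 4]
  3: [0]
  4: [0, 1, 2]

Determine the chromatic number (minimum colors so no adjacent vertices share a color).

The graph has a maximum clique of size 3 (lower bound on chromatic number).
A valid 3-coloring: {0: 0, 1: 0, 2: 1, 3: 1, 4: 2}.
Chromatic number = 3.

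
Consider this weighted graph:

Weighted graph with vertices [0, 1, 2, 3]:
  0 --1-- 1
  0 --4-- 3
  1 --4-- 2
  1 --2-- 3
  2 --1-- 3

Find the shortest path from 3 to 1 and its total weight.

Using Dijkstra's algorithm from vertex 3:
Shortest path: 3 -> 1
Total weight: 2 = 2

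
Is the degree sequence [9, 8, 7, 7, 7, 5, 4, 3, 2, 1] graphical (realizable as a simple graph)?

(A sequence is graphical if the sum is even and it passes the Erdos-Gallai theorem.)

Sum of degrees = 53. Sum is odd, so the sequence is NOT graphical.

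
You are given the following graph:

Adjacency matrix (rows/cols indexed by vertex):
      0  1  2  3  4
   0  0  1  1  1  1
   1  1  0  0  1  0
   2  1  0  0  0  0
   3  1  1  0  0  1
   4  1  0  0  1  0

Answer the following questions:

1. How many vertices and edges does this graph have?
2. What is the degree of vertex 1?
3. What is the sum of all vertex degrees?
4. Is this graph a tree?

Count: 5 vertices, 6 edges.
Vertex 1 has neighbors [0, 3], degree = 2.
Handshaking lemma: 2 * 6 = 12.
A tree on 5 vertices has 4 edges. This graph has 6 edges (2 extra). Not a tree.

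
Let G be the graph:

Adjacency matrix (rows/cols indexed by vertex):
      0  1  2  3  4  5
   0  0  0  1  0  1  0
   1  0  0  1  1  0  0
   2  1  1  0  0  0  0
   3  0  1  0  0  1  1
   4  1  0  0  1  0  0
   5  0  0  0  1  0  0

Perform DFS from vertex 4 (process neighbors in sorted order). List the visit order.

DFS from vertex 4 (neighbors processed in ascending order):
Visit order: 4, 0, 2, 1, 3, 5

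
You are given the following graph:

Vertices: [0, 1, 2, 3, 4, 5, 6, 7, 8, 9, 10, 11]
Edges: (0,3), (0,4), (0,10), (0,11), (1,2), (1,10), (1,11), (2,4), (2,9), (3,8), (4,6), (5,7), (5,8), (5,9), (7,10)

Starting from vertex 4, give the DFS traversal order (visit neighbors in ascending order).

DFS from vertex 4 (neighbors processed in ascending order):
Visit order: 4, 0, 3, 8, 5, 7, 10, 1, 2, 9, 11, 6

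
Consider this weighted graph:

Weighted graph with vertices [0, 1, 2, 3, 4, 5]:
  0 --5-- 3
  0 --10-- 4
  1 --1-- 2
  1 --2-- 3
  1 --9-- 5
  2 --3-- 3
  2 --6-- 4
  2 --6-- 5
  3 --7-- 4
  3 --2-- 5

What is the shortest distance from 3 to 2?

Using Dijkstra's algorithm from vertex 3:
Shortest path: 3 -> 2
Total weight: 3 = 3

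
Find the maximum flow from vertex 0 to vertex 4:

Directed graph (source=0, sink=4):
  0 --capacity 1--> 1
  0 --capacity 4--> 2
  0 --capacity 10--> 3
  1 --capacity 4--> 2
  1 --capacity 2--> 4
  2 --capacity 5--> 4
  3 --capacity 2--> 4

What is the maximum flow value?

Computing max flow:
  Flow on (0->1): 1/1
  Flow on (0->2): 4/4
  Flow on (0->3): 2/10
  Flow on (1->4): 1/2
  Flow on (2->4): 4/5
  Flow on (3->4): 2/2
Maximum flow = 7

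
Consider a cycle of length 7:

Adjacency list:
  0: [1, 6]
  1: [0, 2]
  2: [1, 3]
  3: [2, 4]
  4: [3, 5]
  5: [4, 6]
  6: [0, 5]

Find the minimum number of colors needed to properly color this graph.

This is an odd cycle (C_7). Odd cycles are not bipartite (any 2-coloring forces two adjacent vertices to match), and 3 colors suffice.
Chromatic number = 3.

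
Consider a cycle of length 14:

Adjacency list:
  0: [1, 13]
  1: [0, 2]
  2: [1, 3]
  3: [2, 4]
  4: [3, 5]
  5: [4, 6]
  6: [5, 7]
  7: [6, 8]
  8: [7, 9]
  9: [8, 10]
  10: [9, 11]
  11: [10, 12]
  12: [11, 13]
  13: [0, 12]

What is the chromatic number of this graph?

This is an even cycle (C_14). Even cycles are bipartite.
Chromatic number = 2.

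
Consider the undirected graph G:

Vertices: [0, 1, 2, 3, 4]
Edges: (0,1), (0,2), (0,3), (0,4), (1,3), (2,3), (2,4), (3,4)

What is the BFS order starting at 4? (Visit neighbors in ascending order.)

BFS from vertex 4 (neighbors processed in ascending order):
Visit order: 4, 0, 2, 3, 1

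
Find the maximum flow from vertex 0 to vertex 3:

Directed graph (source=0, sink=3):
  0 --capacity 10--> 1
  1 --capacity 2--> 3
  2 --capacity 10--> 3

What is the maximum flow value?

Computing max flow:
  Flow on (0->1): 2/10
  Flow on (1->3): 2/2
Maximum flow = 2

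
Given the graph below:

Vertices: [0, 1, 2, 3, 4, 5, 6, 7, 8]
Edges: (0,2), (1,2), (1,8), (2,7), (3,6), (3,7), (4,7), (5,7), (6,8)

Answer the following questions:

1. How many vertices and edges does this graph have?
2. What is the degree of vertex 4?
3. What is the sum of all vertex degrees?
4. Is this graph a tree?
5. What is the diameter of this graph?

Count: 9 vertices, 9 edges.
Vertex 4 has neighbors [7], degree = 1.
Handshaking lemma: 2 * 9 = 18.
A tree on 9 vertices has 8 edges. This graph has 9 edges (1 extra). Not a tree.
Diameter (longest shortest path) = 4.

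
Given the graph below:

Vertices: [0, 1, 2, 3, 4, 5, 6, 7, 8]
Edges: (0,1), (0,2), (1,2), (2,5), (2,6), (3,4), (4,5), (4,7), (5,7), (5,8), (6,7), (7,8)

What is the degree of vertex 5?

Vertex 5 has neighbors [2, 4, 7, 8], so deg(5) = 4.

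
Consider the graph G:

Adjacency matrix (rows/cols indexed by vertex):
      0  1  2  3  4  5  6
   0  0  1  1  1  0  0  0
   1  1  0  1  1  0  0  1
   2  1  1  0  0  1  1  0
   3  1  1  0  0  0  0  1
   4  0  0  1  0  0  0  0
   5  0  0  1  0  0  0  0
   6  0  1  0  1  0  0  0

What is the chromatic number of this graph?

The graph has a maximum clique of size 3 (lower bound on chromatic number).
A valid 3-coloring: {0: 2, 1: 0, 2: 1, 3: 1, 4: 0, 5: 0, 6: 2}.
Chromatic number = 3.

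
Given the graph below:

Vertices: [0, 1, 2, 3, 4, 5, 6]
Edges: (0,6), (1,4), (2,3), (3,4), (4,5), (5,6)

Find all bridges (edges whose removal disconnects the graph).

A bridge is an edge whose removal increases the number of connected components.
Bridges found: (0,6), (1,4), (2,3), (3,4), (4,5), (5,6)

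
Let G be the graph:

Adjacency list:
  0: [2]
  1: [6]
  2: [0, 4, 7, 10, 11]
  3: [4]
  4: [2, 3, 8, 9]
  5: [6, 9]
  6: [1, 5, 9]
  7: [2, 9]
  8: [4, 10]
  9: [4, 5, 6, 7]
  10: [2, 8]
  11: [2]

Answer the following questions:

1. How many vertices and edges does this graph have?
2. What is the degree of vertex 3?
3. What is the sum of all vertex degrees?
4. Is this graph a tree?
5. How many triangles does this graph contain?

Count: 12 vertices, 14 edges.
Vertex 3 has neighbors [4], degree = 1.
Handshaking lemma: 2 * 14 = 28.
A tree on 12 vertices has 11 edges. This graph has 14 edges (3 extra). Not a tree.
Number of triangles = 1.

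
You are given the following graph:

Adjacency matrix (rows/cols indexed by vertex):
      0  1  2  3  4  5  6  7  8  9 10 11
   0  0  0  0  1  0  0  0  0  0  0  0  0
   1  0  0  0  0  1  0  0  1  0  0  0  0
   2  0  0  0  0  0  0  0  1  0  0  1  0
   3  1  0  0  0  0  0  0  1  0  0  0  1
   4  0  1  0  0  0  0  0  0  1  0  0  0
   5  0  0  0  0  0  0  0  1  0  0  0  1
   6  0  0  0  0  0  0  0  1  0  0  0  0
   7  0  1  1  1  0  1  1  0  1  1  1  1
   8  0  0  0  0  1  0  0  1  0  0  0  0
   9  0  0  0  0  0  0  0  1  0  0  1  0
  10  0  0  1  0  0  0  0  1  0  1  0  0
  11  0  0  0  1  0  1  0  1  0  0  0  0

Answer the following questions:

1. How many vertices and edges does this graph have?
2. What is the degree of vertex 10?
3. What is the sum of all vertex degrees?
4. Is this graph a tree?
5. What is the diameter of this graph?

Count: 12 vertices, 16 edges.
Vertex 10 has neighbors [2, 7, 9], degree = 3.
Handshaking lemma: 2 * 16 = 32.
A tree on 12 vertices has 11 edges. This graph has 16 edges (5 extra). Not a tree.
Diameter (longest shortest path) = 4.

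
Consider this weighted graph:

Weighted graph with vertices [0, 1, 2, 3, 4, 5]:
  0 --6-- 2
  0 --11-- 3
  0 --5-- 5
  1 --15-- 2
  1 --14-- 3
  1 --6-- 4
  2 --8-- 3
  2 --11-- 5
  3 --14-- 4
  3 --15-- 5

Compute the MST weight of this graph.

Applying Kruskal's algorithm (sort edges by weight, add if no cycle):
  Add (0,5) w=5
  Add (0,2) w=6
  Add (1,4) w=6
  Add (2,3) w=8
  Skip (0,3) w=11 (creates cycle)
  Skip (2,5) w=11 (creates cycle)
  Add (1,3) w=14
  Skip (3,4) w=14 (creates cycle)
  Skip (1,2) w=15 (creates cycle)
  Skip (3,5) w=15 (creates cycle)
MST weight = 39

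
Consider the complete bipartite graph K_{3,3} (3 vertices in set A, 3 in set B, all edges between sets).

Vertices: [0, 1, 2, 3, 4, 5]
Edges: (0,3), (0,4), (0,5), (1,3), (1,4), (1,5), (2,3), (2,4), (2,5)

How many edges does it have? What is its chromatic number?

K_{3,3} has 3 * 3 = 9 edges.
Bipartite graphs have chromatic number 2 (color each partition differently).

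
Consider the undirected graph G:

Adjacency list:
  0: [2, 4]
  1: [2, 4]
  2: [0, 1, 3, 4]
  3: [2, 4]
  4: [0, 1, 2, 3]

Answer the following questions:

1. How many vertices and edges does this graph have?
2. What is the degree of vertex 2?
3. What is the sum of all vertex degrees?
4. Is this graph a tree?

Count: 5 vertices, 7 edges.
Vertex 2 has neighbors [0, 1, 3, 4], degree = 4.
Handshaking lemma: 2 * 7 = 14.
A tree on 5 vertices has 4 edges. This graph has 7 edges (3 extra). Not a tree.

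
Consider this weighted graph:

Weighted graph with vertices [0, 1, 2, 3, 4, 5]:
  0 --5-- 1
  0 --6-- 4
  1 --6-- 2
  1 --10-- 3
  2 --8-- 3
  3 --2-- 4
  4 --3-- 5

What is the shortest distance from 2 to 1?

Using Dijkstra's algorithm from vertex 2:
Shortest path: 2 -> 1
Total weight: 6 = 6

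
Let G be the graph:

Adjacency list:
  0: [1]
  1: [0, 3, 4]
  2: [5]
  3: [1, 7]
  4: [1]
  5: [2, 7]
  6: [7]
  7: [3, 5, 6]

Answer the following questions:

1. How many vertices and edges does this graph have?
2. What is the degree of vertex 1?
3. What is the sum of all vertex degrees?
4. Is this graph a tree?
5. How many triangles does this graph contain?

Count: 8 vertices, 7 edges.
Vertex 1 has neighbors [0, 3, 4], degree = 3.
Handshaking lemma: 2 * 7 = 14.
A graph is a tree iff it is connected and has exactly n-1 edges. This graph is connected (all 8 vertices in one component) and has 8-1 = 7 edges. It is a tree.
Number of triangles = 0.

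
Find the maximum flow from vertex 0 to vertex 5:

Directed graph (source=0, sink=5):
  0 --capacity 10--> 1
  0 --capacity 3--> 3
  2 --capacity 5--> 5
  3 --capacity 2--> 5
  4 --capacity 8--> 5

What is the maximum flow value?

Computing max flow:
  Flow on (0->3): 2/3
  Flow on (3->5): 2/2
Maximum flow = 2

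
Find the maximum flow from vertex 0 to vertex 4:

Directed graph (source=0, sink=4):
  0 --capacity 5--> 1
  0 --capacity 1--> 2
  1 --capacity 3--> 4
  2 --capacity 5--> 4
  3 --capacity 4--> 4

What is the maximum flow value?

Computing max flow:
  Flow on (0->1): 3/5
  Flow on (0->2): 1/1
  Flow on (1->4): 3/3
  Flow on (2->4): 1/5
Maximum flow = 4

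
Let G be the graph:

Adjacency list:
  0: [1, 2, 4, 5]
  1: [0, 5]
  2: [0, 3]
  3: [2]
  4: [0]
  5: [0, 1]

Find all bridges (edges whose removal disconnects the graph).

A bridge is an edge whose removal increases the number of connected components.
Bridges found: (0,2), (0,4), (2,3)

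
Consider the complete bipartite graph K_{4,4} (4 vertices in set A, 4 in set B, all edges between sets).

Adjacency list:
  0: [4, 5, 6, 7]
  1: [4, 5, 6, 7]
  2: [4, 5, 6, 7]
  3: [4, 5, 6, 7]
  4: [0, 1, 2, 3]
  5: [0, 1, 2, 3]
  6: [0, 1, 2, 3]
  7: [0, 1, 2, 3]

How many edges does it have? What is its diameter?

K_{4,4} has 4 * 4 = 16 edges.
Any vertex reaches any opposite-side vertex in 1 step; same-side vertices reach in 2 steps via any opposite-side vertex.
Diameter = 2.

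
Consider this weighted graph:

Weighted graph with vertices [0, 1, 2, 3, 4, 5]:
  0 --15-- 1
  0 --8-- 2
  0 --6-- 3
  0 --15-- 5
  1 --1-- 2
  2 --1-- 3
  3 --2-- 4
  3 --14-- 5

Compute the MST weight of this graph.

Applying Kruskal's algorithm (sort edges by weight, add if no cycle):
  Add (1,2) w=1
  Add (2,3) w=1
  Add (3,4) w=2
  Add (0,3) w=6
  Skip (0,2) w=8 (creates cycle)
  Add (3,5) w=14
  Skip (0,1) w=15 (creates cycle)
  Skip (0,5) w=15 (creates cycle)
MST weight = 24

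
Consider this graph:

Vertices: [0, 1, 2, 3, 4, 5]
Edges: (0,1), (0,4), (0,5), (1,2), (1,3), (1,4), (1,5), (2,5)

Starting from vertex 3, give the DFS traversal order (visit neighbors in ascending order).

DFS from vertex 3 (neighbors processed in ascending order):
Visit order: 3, 1, 0, 4, 5, 2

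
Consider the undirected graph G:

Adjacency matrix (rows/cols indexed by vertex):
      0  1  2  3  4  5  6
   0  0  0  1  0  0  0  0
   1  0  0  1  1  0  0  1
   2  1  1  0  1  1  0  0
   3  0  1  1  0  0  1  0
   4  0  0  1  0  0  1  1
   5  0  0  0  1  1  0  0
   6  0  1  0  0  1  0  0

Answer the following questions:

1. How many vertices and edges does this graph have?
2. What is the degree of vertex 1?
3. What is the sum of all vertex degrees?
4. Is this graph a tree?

Count: 7 vertices, 9 edges.
Vertex 1 has neighbors [2, 3, 6], degree = 3.
Handshaking lemma: 2 * 9 = 18.
A tree on 7 vertices has 6 edges. This graph has 9 edges (3 extra). Not a tree.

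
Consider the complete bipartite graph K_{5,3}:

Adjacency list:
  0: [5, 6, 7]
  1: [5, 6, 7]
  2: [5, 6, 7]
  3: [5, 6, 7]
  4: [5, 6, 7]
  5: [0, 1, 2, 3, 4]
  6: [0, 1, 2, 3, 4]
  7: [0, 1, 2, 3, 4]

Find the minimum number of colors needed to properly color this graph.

K_{5,3} is bipartite: vertices split into two independent sets of size 5 and 3.
Color one set 0, the other 1. No adjacent vertices share a color.
Chromatic number = 2.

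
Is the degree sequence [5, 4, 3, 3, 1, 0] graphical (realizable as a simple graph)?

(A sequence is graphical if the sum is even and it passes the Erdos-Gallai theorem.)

Sum of degrees = 16. Sum is even but fails Erdos-Gallai. The sequence is NOT graphical.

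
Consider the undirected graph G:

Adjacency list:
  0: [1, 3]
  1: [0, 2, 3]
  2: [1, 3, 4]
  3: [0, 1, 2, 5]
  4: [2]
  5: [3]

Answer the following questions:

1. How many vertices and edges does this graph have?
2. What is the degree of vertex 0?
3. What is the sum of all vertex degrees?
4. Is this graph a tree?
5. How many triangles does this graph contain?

Count: 6 vertices, 7 edges.
Vertex 0 has neighbors [1, 3], degree = 2.
Handshaking lemma: 2 * 7 = 14.
A tree on 6 vertices has 5 edges. This graph has 7 edges (2 extra). Not a tree.
Number of triangles = 2.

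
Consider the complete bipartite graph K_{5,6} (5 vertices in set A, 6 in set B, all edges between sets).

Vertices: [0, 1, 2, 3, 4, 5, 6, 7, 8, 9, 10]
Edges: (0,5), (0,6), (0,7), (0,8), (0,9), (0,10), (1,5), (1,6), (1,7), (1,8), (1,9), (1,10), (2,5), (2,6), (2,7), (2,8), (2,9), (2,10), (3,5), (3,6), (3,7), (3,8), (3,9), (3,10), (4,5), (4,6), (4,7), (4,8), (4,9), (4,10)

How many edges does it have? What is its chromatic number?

K_{5,6} has 5 * 6 = 30 edges.
Bipartite graphs have chromatic number 2 (color each partition differently).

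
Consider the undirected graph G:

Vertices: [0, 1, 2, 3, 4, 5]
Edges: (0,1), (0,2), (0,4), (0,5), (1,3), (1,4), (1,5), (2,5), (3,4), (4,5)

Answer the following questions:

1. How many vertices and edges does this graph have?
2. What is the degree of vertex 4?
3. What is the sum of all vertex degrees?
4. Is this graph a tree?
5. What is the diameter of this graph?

Count: 6 vertices, 10 edges.
Vertex 4 has neighbors [0, 1, 3, 5], degree = 4.
Handshaking lemma: 2 * 10 = 20.
A tree on 6 vertices has 5 edges. This graph has 10 edges (5 extra). Not a tree.
Diameter (longest shortest path) = 3.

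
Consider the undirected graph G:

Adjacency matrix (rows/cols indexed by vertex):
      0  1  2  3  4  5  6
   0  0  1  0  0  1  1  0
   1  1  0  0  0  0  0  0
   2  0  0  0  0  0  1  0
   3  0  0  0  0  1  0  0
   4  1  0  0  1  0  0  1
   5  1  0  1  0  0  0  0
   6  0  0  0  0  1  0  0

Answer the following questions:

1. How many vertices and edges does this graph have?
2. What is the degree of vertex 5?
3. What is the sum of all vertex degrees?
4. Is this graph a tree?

Count: 7 vertices, 6 edges.
Vertex 5 has neighbors [0, 2], degree = 2.
Handshaking lemma: 2 * 6 = 12.
A graph is a tree iff it is connected and has exactly n-1 edges. This graph is connected (all 7 vertices in one component) and has 7-1 = 6 edges. It is a tree.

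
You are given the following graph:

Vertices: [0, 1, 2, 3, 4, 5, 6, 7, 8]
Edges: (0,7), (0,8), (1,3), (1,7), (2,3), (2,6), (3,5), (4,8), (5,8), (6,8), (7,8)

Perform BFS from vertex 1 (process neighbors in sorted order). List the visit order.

BFS from vertex 1 (neighbors processed in ascending order):
Visit order: 1, 3, 7, 2, 5, 0, 8, 6, 4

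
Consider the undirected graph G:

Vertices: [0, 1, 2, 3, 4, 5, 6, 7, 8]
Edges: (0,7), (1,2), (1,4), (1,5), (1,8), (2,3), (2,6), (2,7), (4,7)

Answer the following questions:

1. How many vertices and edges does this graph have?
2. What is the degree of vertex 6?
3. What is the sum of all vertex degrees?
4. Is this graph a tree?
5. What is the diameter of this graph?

Count: 9 vertices, 9 edges.
Vertex 6 has neighbors [2], degree = 1.
Handshaking lemma: 2 * 9 = 18.
A tree on 9 vertices has 8 edges. This graph has 9 edges (1 extra). Not a tree.
Diameter (longest shortest path) = 4.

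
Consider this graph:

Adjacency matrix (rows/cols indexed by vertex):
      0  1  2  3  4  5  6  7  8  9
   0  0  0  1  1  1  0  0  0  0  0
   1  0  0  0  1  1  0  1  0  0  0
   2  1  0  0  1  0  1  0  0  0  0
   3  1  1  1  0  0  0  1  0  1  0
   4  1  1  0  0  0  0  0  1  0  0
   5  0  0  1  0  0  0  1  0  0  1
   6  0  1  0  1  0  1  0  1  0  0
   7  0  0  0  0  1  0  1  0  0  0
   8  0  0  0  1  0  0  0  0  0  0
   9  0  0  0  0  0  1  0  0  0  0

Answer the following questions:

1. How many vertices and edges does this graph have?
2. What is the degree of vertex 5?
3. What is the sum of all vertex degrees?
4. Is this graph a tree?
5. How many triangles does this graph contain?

Count: 10 vertices, 14 edges.
Vertex 5 has neighbors [2, 6, 9], degree = 3.
Handshaking lemma: 2 * 14 = 28.
A tree on 10 vertices has 9 edges. This graph has 14 edges (5 extra). Not a tree.
Number of triangles = 2.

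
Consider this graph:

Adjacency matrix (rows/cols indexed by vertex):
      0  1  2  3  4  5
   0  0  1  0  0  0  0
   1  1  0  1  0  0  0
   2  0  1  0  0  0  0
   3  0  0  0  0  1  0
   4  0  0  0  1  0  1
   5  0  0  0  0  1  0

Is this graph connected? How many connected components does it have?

Checking connectivity: the graph has 2 connected component(s).
Components: [[0, 1, 2], [3, 4, 5]]. The graph is NOT connected.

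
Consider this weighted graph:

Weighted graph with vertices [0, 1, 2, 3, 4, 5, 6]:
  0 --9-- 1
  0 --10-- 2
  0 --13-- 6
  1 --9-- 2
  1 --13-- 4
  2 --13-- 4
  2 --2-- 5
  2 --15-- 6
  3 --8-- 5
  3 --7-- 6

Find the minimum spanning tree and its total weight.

Applying Kruskal's algorithm (sort edges by weight, add if no cycle):
  Add (2,5) w=2
  Add (3,6) w=7
  Add (3,5) w=8
  Add (0,1) w=9
  Add (1,2) w=9
  Skip (0,2) w=10 (creates cycle)
  Skip (0,6) w=13 (creates cycle)
  Add (1,4) w=13
  Skip (2,4) w=13 (creates cycle)
  Skip (2,6) w=15 (creates cycle)
MST weight = 48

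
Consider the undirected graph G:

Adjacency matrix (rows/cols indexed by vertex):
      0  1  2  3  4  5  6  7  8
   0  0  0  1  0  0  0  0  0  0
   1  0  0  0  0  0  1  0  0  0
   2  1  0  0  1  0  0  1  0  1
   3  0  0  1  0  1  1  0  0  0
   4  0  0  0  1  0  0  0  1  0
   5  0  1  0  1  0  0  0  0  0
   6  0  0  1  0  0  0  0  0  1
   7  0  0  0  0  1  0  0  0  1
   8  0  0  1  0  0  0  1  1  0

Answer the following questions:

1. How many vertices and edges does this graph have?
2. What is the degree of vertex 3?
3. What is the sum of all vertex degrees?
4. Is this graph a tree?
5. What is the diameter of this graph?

Count: 9 vertices, 10 edges.
Vertex 3 has neighbors [2, 4, 5], degree = 3.
Handshaking lemma: 2 * 10 = 20.
A tree on 9 vertices has 8 edges. This graph has 10 edges (2 extra). Not a tree.
Diameter (longest shortest path) = 4.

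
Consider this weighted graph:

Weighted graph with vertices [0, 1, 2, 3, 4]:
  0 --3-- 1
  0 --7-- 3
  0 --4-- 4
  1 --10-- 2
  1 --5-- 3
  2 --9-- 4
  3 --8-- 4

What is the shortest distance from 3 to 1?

Using Dijkstra's algorithm from vertex 3:
Shortest path: 3 -> 1
Total weight: 5 = 5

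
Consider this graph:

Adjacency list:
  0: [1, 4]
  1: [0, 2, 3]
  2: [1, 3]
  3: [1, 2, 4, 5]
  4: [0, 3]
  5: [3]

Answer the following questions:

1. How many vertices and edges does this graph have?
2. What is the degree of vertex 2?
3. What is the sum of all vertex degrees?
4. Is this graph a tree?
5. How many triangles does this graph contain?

Count: 6 vertices, 7 edges.
Vertex 2 has neighbors [1, 3], degree = 2.
Handshaking lemma: 2 * 7 = 14.
A tree on 6 vertices has 5 edges. This graph has 7 edges (2 extra). Not a tree.
Number of triangles = 1.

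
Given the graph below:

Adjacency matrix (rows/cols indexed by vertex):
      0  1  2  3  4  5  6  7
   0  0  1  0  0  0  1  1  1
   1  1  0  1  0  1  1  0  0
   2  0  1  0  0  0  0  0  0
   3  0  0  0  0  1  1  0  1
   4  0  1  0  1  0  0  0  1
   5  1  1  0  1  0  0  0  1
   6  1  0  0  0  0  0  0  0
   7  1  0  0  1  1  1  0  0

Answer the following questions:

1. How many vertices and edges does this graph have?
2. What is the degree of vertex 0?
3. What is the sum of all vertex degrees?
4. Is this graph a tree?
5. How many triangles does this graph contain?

Count: 8 vertices, 12 edges.
Vertex 0 has neighbors [1, 5, 6, 7], degree = 4.
Handshaking lemma: 2 * 12 = 24.
A tree on 8 vertices has 7 edges. This graph has 12 edges (5 extra). Not a tree.
Number of triangles = 4.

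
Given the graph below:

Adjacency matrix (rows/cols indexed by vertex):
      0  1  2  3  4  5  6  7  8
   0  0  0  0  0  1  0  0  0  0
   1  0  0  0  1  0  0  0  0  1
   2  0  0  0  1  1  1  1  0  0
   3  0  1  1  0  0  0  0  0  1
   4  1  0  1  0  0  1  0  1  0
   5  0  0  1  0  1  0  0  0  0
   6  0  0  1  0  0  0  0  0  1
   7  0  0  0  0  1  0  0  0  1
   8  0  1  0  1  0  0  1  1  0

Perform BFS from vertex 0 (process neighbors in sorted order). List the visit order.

BFS from vertex 0 (neighbors processed in ascending order):
Visit order: 0, 4, 2, 5, 7, 3, 6, 8, 1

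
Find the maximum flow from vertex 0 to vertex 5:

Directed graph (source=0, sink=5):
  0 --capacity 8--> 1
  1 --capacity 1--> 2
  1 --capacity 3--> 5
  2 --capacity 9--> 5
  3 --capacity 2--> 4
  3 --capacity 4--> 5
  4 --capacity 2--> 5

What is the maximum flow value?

Computing max flow:
  Flow on (0->1): 4/8
  Flow on (1->2): 1/1
  Flow on (1->5): 3/3
  Flow on (2->5): 1/9
Maximum flow = 4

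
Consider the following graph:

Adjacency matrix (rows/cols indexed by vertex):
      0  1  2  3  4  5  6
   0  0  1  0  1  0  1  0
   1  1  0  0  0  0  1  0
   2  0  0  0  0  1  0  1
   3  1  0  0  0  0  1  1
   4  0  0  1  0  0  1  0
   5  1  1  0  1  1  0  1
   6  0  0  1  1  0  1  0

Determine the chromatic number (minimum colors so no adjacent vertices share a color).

The graph has a maximum clique of size 3 (lower bound on chromatic number).
A valid 3-coloring: {0: 1, 1: 2, 2: 0, 3: 2, 4: 1, 5: 0, 6: 1}.
Chromatic number = 3.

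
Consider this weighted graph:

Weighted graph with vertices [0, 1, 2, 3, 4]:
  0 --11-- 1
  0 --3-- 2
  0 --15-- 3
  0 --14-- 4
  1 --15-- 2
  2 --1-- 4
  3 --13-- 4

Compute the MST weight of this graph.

Applying Kruskal's algorithm (sort edges by weight, add if no cycle):
  Add (2,4) w=1
  Add (0,2) w=3
  Add (0,1) w=11
  Add (3,4) w=13
  Skip (0,4) w=14 (creates cycle)
  Skip (0,3) w=15 (creates cycle)
  Skip (1,2) w=15 (creates cycle)
MST weight = 28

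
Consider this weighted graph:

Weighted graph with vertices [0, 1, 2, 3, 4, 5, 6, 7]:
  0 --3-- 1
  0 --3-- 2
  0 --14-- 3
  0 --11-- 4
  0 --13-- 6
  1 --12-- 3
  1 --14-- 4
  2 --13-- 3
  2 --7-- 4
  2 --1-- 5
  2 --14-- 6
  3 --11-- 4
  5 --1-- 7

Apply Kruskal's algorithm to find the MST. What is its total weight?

Applying Kruskal's algorithm (sort edges by weight, add if no cycle):
  Add (2,5) w=1
  Add (5,7) w=1
  Add (0,2) w=3
  Add (0,1) w=3
  Add (2,4) w=7
  Skip (0,4) w=11 (creates cycle)
  Add (3,4) w=11
  Skip (1,3) w=12 (creates cycle)
  Add (0,6) w=13
  Skip (2,3) w=13 (creates cycle)
  Skip (0,3) w=14 (creates cycle)
  Skip (1,4) w=14 (creates cycle)
  Skip (2,6) w=14 (creates cycle)
MST weight = 39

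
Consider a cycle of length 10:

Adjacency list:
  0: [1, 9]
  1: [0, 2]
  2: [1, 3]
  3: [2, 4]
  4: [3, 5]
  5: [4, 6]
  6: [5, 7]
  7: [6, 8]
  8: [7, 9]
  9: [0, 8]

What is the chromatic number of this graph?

This is an even cycle (C_10). Even cycles are bipartite.
Chromatic number = 2.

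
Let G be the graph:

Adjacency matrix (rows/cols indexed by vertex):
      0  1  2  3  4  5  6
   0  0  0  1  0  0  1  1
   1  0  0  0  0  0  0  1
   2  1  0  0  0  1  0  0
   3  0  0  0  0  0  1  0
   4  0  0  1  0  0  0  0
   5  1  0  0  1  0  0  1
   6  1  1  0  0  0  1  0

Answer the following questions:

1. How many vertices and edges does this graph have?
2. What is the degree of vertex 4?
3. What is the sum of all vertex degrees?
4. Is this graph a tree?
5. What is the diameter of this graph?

Count: 7 vertices, 7 edges.
Vertex 4 has neighbors [2], degree = 1.
Handshaking lemma: 2 * 7 = 14.
A tree on 7 vertices has 6 edges. This graph has 7 edges (1 extra). Not a tree.
Diameter (longest shortest path) = 4.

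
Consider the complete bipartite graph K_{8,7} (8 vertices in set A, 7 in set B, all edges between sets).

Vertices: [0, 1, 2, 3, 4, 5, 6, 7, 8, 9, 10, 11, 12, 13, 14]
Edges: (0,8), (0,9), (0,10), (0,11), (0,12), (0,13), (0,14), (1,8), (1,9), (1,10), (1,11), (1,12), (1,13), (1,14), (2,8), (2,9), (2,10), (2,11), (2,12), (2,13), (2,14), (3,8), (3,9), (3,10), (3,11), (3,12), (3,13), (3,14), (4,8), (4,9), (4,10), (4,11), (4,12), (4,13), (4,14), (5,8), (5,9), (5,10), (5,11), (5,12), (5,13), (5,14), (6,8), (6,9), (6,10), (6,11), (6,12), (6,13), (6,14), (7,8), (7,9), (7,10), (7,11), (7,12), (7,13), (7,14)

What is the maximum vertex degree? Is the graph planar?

Set-A vertices have degree 7; set-B vertices have degree 8. Maximum degree = max(8,7) = 8.
K_{8,7} contains K_{3,3} as a subgraph (since both sides have >= 3 vertices); by Kuratowski's theorem it is not planar.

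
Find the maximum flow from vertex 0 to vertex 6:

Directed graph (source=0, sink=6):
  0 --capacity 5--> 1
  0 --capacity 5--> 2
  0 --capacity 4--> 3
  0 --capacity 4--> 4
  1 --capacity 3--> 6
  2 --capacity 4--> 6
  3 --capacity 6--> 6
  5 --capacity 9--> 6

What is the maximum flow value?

Computing max flow:
  Flow on (0->1): 3/5
  Flow on (0->2): 4/5
  Flow on (0->3): 4/4
  Flow on (1->6): 3/3
  Flow on (2->6): 4/4
  Flow on (3->6): 4/6
Maximum flow = 11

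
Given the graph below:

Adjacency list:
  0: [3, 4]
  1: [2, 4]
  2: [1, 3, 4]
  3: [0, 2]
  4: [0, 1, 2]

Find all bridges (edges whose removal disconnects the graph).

No bridges found. The graph is 2-edge-connected (no single edge removal disconnects it).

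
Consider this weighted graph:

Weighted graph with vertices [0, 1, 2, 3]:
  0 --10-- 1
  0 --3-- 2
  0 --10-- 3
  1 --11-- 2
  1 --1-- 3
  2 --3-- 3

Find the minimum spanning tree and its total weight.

Applying Kruskal's algorithm (sort edges by weight, add if no cycle):
  Add (1,3) w=1
  Add (0,2) w=3
  Add (2,3) w=3
  Skip (0,1) w=10 (creates cycle)
  Skip (0,3) w=10 (creates cycle)
  Skip (1,2) w=11 (creates cycle)
MST weight = 7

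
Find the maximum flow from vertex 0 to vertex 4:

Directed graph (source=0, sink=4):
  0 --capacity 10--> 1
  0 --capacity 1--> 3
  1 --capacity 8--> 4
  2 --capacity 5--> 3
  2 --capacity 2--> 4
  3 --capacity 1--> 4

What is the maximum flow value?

Computing max flow:
  Flow on (0->1): 8/10
  Flow on (0->3): 1/1
  Flow on (1->4): 8/8
  Flow on (3->4): 1/1
Maximum flow = 9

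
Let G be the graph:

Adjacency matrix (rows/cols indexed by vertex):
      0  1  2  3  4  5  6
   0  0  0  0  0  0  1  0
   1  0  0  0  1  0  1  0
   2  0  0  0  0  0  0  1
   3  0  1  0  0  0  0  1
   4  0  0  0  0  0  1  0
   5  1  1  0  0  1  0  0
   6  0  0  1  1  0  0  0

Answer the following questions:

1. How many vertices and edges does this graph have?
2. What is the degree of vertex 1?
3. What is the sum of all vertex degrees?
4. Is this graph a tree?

Count: 7 vertices, 6 edges.
Vertex 1 has neighbors [3, 5], degree = 2.
Handshaking lemma: 2 * 6 = 12.
A graph is a tree iff it is connected and has exactly n-1 edges. This graph is connected (all 7 vertices in one component) and has 7-1 = 6 edges. It is a tree.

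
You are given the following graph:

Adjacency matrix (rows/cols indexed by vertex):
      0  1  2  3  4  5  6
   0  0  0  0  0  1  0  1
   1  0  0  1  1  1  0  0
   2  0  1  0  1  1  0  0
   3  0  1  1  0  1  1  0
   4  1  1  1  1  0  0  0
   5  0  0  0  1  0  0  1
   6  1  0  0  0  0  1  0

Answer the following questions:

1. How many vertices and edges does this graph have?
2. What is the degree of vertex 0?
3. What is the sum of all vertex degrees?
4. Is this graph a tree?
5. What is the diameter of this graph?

Count: 7 vertices, 10 edges.
Vertex 0 has neighbors [4, 6], degree = 2.
Handshaking lemma: 2 * 10 = 20.
A tree on 7 vertices has 6 edges. This graph has 10 edges (4 extra). Not a tree.
Diameter (longest shortest path) = 3.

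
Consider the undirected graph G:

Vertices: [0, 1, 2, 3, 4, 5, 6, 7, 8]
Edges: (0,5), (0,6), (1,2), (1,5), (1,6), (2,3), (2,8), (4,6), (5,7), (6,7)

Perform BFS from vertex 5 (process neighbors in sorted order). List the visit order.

BFS from vertex 5 (neighbors processed in ascending order):
Visit order: 5, 0, 1, 7, 6, 2, 4, 3, 8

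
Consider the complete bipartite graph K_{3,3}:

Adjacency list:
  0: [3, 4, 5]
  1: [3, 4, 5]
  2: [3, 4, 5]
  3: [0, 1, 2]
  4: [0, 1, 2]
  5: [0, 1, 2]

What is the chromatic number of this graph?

K_{3,3} is bipartite: vertices split into two independent sets of size 3 and 3.
Color one set 0, the other 1. No adjacent vertices share a color.
Chromatic number = 2.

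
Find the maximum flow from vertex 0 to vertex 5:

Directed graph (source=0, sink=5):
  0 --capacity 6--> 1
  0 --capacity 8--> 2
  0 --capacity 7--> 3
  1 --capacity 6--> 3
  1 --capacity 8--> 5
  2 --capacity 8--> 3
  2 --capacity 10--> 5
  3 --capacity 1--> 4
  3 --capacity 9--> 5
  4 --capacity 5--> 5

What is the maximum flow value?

Computing max flow:
  Flow on (0->1): 6/6
  Flow on (0->2): 8/8
  Flow on (0->3): 7/7
  Flow on (1->5): 6/8
  Flow on (2->5): 8/10
  Flow on (3->5): 7/9
Maximum flow = 21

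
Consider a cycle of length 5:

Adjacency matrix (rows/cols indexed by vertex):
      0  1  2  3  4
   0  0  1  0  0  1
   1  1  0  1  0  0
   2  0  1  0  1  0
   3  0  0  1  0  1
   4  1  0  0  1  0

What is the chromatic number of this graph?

This is an odd cycle (C_5). Odd cycles are not bipartite (any 2-coloring forces two adjacent vertices to match), and 3 colors suffice.
Chromatic number = 3.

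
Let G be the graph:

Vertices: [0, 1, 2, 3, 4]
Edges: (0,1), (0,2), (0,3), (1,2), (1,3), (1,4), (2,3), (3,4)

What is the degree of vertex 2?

Vertex 2 has neighbors [0, 1, 3], so deg(2) = 3.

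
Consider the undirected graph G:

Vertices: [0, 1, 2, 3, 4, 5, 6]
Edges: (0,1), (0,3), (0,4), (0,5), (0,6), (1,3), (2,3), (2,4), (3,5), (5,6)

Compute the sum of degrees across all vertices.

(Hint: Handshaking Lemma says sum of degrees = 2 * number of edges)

Count edges: 10 edges.
By Handshaking Lemma: sum of degrees = 2 * 10 = 20.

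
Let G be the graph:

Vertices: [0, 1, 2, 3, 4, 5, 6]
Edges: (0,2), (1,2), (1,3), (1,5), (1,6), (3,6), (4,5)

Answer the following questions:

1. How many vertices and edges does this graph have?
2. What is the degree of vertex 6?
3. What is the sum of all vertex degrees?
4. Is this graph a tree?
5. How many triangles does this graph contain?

Count: 7 vertices, 7 edges.
Vertex 6 has neighbors [1, 3], degree = 2.
Handshaking lemma: 2 * 7 = 14.
A tree on 7 vertices has 6 edges. This graph has 7 edges (1 extra). Not a tree.
Number of triangles = 1.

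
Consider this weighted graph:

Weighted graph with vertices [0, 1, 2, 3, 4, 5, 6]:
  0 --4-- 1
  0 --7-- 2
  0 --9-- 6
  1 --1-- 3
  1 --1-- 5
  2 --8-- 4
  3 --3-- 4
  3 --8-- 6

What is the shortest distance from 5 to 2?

Using Dijkstra's algorithm from vertex 5:
Shortest path: 5 -> 1 -> 0 -> 2
Total weight: 1 + 4 + 7 = 12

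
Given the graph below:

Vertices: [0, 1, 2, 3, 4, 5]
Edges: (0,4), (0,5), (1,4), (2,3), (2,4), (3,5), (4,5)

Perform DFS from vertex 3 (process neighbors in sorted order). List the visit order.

DFS from vertex 3 (neighbors processed in ascending order):
Visit order: 3, 2, 4, 0, 5, 1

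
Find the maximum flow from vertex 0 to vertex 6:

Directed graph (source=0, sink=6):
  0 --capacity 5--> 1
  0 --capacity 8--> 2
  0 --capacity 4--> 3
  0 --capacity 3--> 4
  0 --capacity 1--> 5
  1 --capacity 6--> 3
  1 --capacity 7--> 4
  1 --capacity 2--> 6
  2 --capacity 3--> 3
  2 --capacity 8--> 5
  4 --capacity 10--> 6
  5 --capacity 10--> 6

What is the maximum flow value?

Computing max flow:
  Flow on (0->1): 5/5
  Flow on (0->2): 8/8
  Flow on (0->4): 3/3
  Flow on (0->5): 1/1
  Flow on (1->4): 3/7
  Flow on (1->6): 2/2
  Flow on (2->5): 8/8
  Flow on (4->6): 6/10
  Flow on (5->6): 9/10
Maximum flow = 17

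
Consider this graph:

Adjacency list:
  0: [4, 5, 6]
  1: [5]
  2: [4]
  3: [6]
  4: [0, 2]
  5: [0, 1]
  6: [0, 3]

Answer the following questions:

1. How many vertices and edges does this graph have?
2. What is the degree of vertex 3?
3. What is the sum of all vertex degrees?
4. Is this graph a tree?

Count: 7 vertices, 6 edges.
Vertex 3 has neighbors [6], degree = 1.
Handshaking lemma: 2 * 6 = 12.
A graph is a tree iff it is connected and has exactly n-1 edges. This graph is connected (all 7 vertices in one component) and has 7-1 = 6 edges. It is a tree.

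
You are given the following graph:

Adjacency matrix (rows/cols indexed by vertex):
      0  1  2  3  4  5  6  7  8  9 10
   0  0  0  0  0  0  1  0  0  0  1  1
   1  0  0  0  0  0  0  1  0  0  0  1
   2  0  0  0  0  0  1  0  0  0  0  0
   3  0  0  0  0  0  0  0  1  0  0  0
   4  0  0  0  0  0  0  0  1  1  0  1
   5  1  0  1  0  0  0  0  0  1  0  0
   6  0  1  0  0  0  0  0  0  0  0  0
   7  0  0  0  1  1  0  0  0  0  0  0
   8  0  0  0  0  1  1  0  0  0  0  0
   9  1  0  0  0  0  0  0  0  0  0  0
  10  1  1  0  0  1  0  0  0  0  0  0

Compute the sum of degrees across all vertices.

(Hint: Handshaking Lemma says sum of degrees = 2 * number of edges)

Count edges: 11 edges.
By Handshaking Lemma: sum of degrees = 2 * 11 = 22.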